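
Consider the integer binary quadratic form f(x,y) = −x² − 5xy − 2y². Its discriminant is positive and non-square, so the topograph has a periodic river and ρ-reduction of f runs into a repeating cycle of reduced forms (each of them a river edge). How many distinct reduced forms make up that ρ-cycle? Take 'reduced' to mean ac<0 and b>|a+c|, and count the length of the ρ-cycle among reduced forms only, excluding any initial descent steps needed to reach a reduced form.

D = 17, ⌊√D⌋ = 4
descent: ρ → (-2,1,2)  [lands on river]
river: ρ → (2,3,-1)
river: ρ → (-1,3,2)
river: ρ → (2,1,-2)
river: ρ → (-2,3,1)
river: ρ → (1,3,-2)
ρ-cycle length = 6 (tail of 1 descent step not counted)

6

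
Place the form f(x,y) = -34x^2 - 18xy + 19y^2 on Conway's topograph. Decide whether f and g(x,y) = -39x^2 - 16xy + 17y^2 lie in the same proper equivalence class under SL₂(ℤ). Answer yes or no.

D₁ = 2908, D₂ = 2908
river cycle of f (length 6): (19, 18, -34), (-34, 50, 3), (3, 52, -17), (-17, 50, 6), (6, 46, -33), (-33, 20, 19)
river cycle of g (length 6): (17, 50, -6), (-6, 46, 33), (33, 20, -19), (-19, 18, 34), (34, 50, -3), (-3, 52, 17)
cycles differ ⇒ inequivalent

no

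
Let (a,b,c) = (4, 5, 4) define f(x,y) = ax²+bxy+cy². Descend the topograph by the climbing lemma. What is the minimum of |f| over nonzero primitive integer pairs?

translate: b→-3 (≡5 mod 8), so (4,5,4)→(4,-3,3)
flip: (4,-3,3)→(3,3,4)
reduced (well bottom): (3,3,4) with a≤c, −a<b≤a
well minimum = a = 3

3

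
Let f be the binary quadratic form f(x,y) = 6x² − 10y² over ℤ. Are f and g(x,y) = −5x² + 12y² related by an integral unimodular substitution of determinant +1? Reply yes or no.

D₁ = 240, D₂ = 240
river cycle of f (length 2): (6, 12, -4), (-4, 12, 6)
river cycle of g (length 6): (-5, 10, 7), (7, 4, -8), (-8, 12, 3), (3, 12, -8), (-8, 4, 7), (7, 10, -5)
cycles differ ⇒ inequivalent

no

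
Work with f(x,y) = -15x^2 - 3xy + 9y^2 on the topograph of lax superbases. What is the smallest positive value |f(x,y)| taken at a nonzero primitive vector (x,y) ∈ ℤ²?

descent: ρ → (9,21,-3)  [lands on river]
river: ρ → (-3,21,9)
river: ρ → (9,15,-9)
river: ρ → (-9,21,3)
river: ρ → (3,21,-9)
river: ρ → (-9,15,9)
closes: descent 1, river 6
min |a| on river = 3

3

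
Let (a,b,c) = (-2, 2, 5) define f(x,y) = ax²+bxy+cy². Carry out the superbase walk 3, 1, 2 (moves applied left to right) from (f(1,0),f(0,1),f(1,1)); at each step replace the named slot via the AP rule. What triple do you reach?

start (-2,5,5) = (f(1,0),f(0,1),f(1,1))
replace slot 3: 2·((-2)+5) − 5 = 1 → (-2,5,1)
replace slot 1: 2·(5+1) − (-2) = 14 → (14,5,1)
replace slot 2: 2·(14+1) − 5 = 25 → (14,25,1)

14,25,1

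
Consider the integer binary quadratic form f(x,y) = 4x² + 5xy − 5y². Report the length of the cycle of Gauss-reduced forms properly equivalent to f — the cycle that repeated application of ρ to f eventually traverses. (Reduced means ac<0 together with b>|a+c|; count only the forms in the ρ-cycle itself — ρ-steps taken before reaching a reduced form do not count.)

D = 105, ⌊√D⌋ = 10
river: ρ → (-5,5,4)
river: ρ → (4,3,-6)
river: ρ → (-6,9,1)
river: ρ → (1,9,-6)
river: ρ → (-6,3,4)
river: ρ → (4,5,-5)
ρ-cycle length = 6 (tail of 0 descent steps not counted)

6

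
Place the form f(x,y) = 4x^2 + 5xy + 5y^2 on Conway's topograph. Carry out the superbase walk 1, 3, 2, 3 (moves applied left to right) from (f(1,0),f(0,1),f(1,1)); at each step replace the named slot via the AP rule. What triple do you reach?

start (4,5,14) = (f(1,0),f(0,1),f(1,1))
replace slot 1: 2·(5+14) − 4 = 34 → (34,5,14)
replace slot 3: 2·(34+5) − 14 = 64 → (34,5,64)
replace slot 2: 2·(34+64) − 5 = 191 → (34,191,64)
replace slot 3: 2·(34+191) − 64 = 386 → (34,191,386)

34,191,386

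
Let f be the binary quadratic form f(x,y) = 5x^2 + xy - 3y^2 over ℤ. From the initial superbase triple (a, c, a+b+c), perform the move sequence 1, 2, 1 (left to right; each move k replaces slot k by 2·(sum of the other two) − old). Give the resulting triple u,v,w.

start (5,-3,3) = (f(1,0),f(0,1),f(1,1))
replace slot 1: 2·((-3)+3) − 5 = -5 → (-5,-3,3)
replace slot 2: 2·((-5)+3) − (-3) = -1 → (-5,-1,3)
replace slot 1: 2·((-1)+3) − (-5) = 9 → (9,-1,3)

9,-1,3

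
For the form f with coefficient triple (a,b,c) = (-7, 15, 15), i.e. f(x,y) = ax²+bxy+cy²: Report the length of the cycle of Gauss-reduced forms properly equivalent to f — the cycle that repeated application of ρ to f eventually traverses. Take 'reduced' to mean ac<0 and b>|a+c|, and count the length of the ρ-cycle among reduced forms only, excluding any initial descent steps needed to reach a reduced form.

D = 645, ⌊√D⌋ = 25
river: ρ → (15,15,-7)
river: ρ → (-7,13,17)
river: ρ → (17,21,-3)
river: ρ → (-3,21,17)
river: ρ → (17,13,-7)
river: ρ → (-7,15,15)
ρ-cycle length = 6 (tail of 0 descent steps not counted)

6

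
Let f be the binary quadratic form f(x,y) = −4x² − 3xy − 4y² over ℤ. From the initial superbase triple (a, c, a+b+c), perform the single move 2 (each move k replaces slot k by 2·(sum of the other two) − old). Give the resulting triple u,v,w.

start (-4,-4,-11) = (f(1,0),f(0,1),f(1,1))
replace slot 2: 2·((-4)+(-11)) − (-4) = -26 → (-4,-26,-11)

-4,-26,-11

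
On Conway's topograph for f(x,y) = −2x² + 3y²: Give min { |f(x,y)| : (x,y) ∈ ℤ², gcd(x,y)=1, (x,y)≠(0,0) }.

descent: ρ → (3,0,-2)
descent: ρ → (-2,4,1)  [lands on river]
river: ρ → (1,4,-2)
closes: descent 2, river 2
min |a| on river = 1

1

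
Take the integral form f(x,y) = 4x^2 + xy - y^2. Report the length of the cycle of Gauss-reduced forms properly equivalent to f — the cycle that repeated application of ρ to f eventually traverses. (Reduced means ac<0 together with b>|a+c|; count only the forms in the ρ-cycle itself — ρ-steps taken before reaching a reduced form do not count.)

D = 17, ⌊√D⌋ = 4
descent: ρ → (-1,3,2)  [lands on river]
river: ρ → (2,1,-2)
river: ρ → (-2,3,1)
river: ρ → (1,3,-2)
river: ρ → (-2,1,2)
river: ρ → (2,3,-1)
ρ-cycle length = 6 (tail of 1 descent step not counted)

6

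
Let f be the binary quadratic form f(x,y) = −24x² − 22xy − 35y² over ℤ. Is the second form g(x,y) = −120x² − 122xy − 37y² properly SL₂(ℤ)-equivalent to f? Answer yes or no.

D₁ = -2876, D₂ = -2876
f is negative-definite; reduce −f:
−f: reduced (well bottom): (24,22,35) with a≤c, −a<b≤a
flip sign back: reduced form of f is (-24,-22,-35)
g is negative-definite; reduce −g:
−g: translate: b→-118 (≡122 mod 240), so (120,122,37)→(120,-118,35)
−g: flip: (120,-118,35)→(35,118,120)
−g: translate: b→-22 (≡118 mod 70), so (35,118,120)→(35,-22,24)
−g: flip: (35,-22,24)→(24,22,35)
−g: reduced (well bottom): (24,22,35) with a≤c, −a<b≤a
flip sign back: reduced form of g is (-24,-22,-35)
reduced forms (-24, -22, -35) vs (-24, -22, -35) ⇒ equivalent

yes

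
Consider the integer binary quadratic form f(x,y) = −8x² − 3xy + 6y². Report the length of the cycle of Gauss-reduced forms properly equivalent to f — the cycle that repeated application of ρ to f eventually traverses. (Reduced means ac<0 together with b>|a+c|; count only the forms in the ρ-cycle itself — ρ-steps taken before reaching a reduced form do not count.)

D = 201, ⌊√D⌋ = 14
descent: ρ → (6,3,-8)  [lands on river]
river: ρ → (-8,13,1)
river: ρ → (1,13,-8)
river: ρ → (-8,3,6)
river: ρ → (6,9,-5)
river: ρ → (-5,11,4)
river: ρ → (4,13,-2)
river: ρ → (-2,11,10)
river: ρ → (10,9,-3)
river: ρ → (-3,9,10)
river: ρ → (10,11,-2)
river: ρ → (-2,13,4)
river: ρ → (4,11,-5)
river: ρ → (-5,9,6)
ρ-cycle length = 14 (tail of 1 descent step not counted)

14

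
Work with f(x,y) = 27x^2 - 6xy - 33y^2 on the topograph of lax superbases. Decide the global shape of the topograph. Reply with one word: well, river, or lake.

D = b²−4ac = (-6)² − 4·27·(-33) = 3600
D = 60² is a perfect square ⇒ form factors over ℤ ⇒ lakes

lake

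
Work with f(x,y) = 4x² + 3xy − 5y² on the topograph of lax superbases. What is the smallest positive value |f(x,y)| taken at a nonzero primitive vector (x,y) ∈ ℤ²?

river: ρ → (-5,7,2)
river: ρ → (2,9,-1)
river: ρ → (-1,9,2)
river: ρ → (2,7,-5)
river: ρ → (-5,3,4)
river: ρ → (4,5,-4)
river: ρ → (-4,3,5)
river: ρ → (5,7,-2)
river: ρ → (-2,9,1)
river: ρ → (1,9,-2)
river: ρ → (-2,7,5)
river: ρ → (5,3,-4)
river: ρ → (-4,5,4)
river: ρ → (4,3,-5)
closes: descent 0, river 14
min |a| on river = 1

1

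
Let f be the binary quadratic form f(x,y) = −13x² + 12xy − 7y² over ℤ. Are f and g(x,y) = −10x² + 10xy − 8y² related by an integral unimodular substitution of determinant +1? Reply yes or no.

D₁ = -220, D₂ = -220
f is negative-definite; reduce −f:
−f: flip: (13,-12,7)→(7,12,13)
−f: translate: b→-2 (≡12 mod 14), so (7,12,13)→(7,-2,8)
−f: reduced (well bottom): (7,-2,8) with a≤c, −a<b≤a
flip sign back: reduced form of f is (-7,2,-8)
g is negative-definite; reduce −g:
−g: translate: b→10 (≡-10 mod 20), so (10,-10,8)→(10,10,8)
−g: flip: (10,10,8)→(8,-10,10)
−g: translate: b→6 (≡-10 mod 16), so (8,-10,10)→(8,6,8)
−g: reduced (well bottom): (8,6,8) with a≤c, −a<b≤a
flip sign back: reduced form of g is (-8,-6,-8)
reduced forms (-7, 2, -8) vs (-8, -6, -8) ⇒ inequivalent

no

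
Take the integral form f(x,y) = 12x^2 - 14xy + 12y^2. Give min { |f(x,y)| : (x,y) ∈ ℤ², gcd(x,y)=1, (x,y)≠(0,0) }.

translate: b→10 (≡-14 mod 24), so (12,-14,12)→(12,10,10)
flip: (12,10,10)→(10,-10,12)
translate: b→10 (≡-10 mod 20), so (10,-10,12)→(10,10,12)
reduced (well bottom): (10,10,12) with a≤c, −a<b≤a
well minimum = a = 10

10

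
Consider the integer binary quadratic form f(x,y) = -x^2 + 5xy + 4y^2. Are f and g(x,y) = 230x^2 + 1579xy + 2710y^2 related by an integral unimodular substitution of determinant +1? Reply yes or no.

D₁ = 41, D₂ = 41
river cycle of f (length 10): (4, 3, -2), (-2, 5, 2), (2, 3, -4), (-4, 5, 1), (1, 5, -4), (-4, 3, 2), (2, 5, -2), (-2, 3, 4), (4, 5, -1), (-1, 5, 4)
river cycle of g (length 10): (4, 3, -2), (-2, 5, 2), (2, 3, -4), (-4, 5, 1), (1, 5, -4), (-4, 3, 2), (2, 5, -2), (-2, 3, 4), (4, 5, -1), (-1, 5, 4)
cycles coincide ⇒ equivalent

yes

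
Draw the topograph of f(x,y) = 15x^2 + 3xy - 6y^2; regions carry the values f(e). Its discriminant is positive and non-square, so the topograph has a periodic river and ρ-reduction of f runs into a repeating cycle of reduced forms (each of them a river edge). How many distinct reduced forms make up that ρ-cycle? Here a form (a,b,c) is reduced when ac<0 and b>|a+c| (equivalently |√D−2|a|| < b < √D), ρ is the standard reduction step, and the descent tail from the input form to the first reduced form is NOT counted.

D = 369, ⌊√D⌋ = 19
descent: ρ → (-6,9,12)  [lands on river]
river: ρ → (12,15,-3)
river: ρ → (-3,15,12)
river: ρ → (12,9,-6)
river: ρ → (-6,15,6)
river: ρ → (6,9,-12)
river: ρ → (-12,15,3)
river: ρ → (3,15,-12)
river: ρ → (-12,9,6)
river: ρ → (6,15,-6)
ρ-cycle length = 10 (tail of 1 descent step not counted)

10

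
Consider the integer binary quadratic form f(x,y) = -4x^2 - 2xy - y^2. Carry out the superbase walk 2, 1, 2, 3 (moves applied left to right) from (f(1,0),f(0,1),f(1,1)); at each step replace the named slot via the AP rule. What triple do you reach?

start (-4,-1,-7) = (f(1,0),f(0,1),f(1,1))
replace slot 2: 2·((-4)+(-7)) − (-1) = -21 → (-4,-21,-7)
replace slot 1: 2·((-21)+(-7)) − (-4) = -52 → (-52,-21,-7)
replace slot 2: 2·((-52)+(-7)) − (-21) = -97 → (-52,-97,-7)
replace slot 3: 2·((-52)+(-97)) − (-7) = -291 → (-52,-97,-291)

-52,-97,-291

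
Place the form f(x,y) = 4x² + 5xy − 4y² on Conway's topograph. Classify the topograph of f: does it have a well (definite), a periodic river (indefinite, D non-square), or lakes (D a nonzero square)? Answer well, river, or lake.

D = b²−4ac = 5² − 4·4·(-4) = 89
D > 0 non-square ⇒ indefinite ⇒ periodic river

river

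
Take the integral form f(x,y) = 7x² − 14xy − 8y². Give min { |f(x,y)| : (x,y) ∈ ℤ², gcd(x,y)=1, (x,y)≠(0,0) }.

descent: ρ → (-8,14,7)  [lands on river]
river: ρ → (7,14,-8)
river: ρ → (-8,18,3)
river: ρ → (3,18,-8)
closes: descent 1, river 4
min |a| on river = 3

3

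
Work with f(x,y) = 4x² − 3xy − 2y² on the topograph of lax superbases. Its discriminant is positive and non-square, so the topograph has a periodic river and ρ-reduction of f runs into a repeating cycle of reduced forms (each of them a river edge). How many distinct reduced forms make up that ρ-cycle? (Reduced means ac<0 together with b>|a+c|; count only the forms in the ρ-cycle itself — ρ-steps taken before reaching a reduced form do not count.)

D = 41, ⌊√D⌋ = 6
descent: ρ → (-2,3,4)  [lands on river]
river: ρ → (4,5,-1)
river: ρ → (-1,5,4)
river: ρ → (4,3,-2)
river: ρ → (-2,5,2)
river: ρ → (2,3,-4)
river: ρ → (-4,5,1)
river: ρ → (1,5,-4)
river: ρ → (-4,3,2)
river: ρ → (2,5,-2)
ρ-cycle length = 10 (tail of 1 descent step not counted)

10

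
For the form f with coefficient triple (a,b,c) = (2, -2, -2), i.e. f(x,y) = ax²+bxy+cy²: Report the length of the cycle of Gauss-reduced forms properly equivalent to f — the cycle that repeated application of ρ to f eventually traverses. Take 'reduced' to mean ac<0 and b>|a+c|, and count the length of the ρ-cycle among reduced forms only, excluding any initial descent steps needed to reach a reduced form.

D = 20, ⌊√D⌋ = 4
descent: ρ → (-2,2,2)  [lands on river]
river: ρ → (2,2,-2)
ρ-cycle length = 2 (tail of 1 descent step not counted)

2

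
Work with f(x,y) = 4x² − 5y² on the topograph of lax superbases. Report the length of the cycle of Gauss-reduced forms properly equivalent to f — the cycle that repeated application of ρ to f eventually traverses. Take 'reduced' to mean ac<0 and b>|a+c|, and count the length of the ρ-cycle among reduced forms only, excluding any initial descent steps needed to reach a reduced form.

D = 80, ⌊√D⌋ = 8
descent: ρ → (-5,0,4)
descent: ρ → (4,8,-1)  [lands on river]
river: ρ → (-1,8,4)
ρ-cycle length = 2 (tail of 2 descent steps not counted)

2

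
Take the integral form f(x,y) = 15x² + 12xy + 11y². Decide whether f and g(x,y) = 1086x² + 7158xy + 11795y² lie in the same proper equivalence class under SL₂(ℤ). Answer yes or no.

D₁ = -516, D₂ = -516
f: flip: (15,12,11)→(11,-12,15)
f: translate: b→10 (≡-12 mod 22), so (11,-12,15)→(11,10,14)
f: reduced (well bottom): (11,10,14) with a≤c, −a<b≤a
g: translate: b→642 (≡7158 mod 2172), so (1086,7158,11795)→(1086,642,95)
g: flip: (1086,642,95)→(95,-642,1086)
g: translate: b→-72 (≡-642 mod 190), so (95,-642,1086)→(95,-72,15)
g: flip: (95,-72,15)→(15,72,95)
g: translate: b→12 (≡72 mod 30), so (15,72,95)→(15,12,11)
g: flip: (15,12,11)→(11,-12,15)
g: translate: b→10 (≡-12 mod 22), so (11,-12,15)→(11,10,14)
g: reduced (well bottom): (11,10,14) with a≤c, −a<b≤a
reduced forms (11, 10, 14) vs (11, 10, 14) ⇒ equivalent

yes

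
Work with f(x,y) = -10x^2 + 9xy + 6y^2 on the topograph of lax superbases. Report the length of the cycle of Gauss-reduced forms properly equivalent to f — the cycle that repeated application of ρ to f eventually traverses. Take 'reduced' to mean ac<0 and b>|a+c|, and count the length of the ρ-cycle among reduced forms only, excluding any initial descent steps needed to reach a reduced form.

D = 321, ⌊√D⌋ = 17
river: ρ → (6,15,-4)
river: ρ → (-4,17,2)
river: ρ → (2,15,-12)
river: ρ → (-12,9,5)
river: ρ → (5,11,-10)
river: ρ → (-10,9,6)
ρ-cycle length = 6 (tail of 0 descent steps not counted)

6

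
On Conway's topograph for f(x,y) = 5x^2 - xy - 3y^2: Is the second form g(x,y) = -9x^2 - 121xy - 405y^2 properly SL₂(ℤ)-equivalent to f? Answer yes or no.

D₁ = 61, D₂ = 61
river cycle of f (length 6): (-3, 7, 1), (1, 7, -3), (-3, 5, 3), (3, 7, -1), (-1, 7, 3), (3, 5, -3)
river cycle of g (length 6): (1, 7, -3), (-3, 5, 3), (3, 7, -1), (-1, 7, 3), (3, 5, -3), (-3, 7, 1)
cycles coincide ⇒ equivalent

yes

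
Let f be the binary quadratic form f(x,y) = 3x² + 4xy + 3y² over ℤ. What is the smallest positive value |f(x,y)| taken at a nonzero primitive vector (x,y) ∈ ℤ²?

translate: b→-2 (≡4 mod 6), so (3,4,3)→(3,-2,2)
flip: (3,-2,2)→(2,2,3)
reduced (well bottom): (2,2,3) with a≤c, −a<b≤a
well minimum = a = 2

2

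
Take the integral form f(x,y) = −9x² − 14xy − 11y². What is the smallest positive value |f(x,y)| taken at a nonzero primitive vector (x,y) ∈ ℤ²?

translate: b→-4 (≡14 mod 18), so (9,14,11)→(9,-4,6)
flip: (9,-4,6)→(6,4,9)
reduced (well bottom): (6,4,9) with a≤c, −a<b≤a
well minimum |f| = |-6| = 6 (negative-definite)

6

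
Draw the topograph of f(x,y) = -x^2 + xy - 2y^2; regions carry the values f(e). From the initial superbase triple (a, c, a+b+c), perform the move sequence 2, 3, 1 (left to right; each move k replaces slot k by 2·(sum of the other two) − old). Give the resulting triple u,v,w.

start (-1,-2,-2) = (f(1,0),f(0,1),f(1,1))
replace slot 2: 2·((-1)+(-2)) − (-2) = -4 → (-1,-4,-2)
replace slot 3: 2·((-1)+(-4)) − (-2) = -8 → (-1,-4,-8)
replace slot 1: 2·((-4)+(-8)) − (-1) = -23 → (-23,-4,-8)

-23,-4,-8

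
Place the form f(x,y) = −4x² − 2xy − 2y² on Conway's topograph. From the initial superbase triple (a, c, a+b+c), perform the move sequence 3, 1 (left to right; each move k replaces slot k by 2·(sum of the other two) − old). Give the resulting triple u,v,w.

start (-4,-2,-8) = (f(1,0),f(0,1),f(1,1))
replace slot 3: 2·((-4)+(-2)) − (-8) = -4 → (-4,-2,-4)
replace slot 1: 2·((-2)+(-4)) − (-4) = -8 → (-8,-2,-4)

-8,-2,-4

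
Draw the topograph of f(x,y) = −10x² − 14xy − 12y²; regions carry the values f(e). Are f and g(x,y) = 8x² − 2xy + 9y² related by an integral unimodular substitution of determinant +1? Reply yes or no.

D₁ = -284, D₂ = -284
f is negative-definite; reduce −f:
−f: translate: b→-6 (≡14 mod 20), so (10,14,12)→(10,-6,8)
−f: flip: (10,-6,8)→(8,6,10)
−f: reduced (well bottom): (8,6,10) with a≤c, −a<b≤a
flip sign back: reduced form of f is (-8,-6,-10)
g: reduced (well bottom): (8,-2,9) with a≤c, −a<b≤a
reduced forms (-8, -6, -10) vs (8, -2, 9) ⇒ inequivalent

no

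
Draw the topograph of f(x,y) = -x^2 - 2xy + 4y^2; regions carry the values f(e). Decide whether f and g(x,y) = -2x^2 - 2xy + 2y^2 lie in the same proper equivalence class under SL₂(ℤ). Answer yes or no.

D₁ = 20, D₂ = 20
river cycle of f (length 2): (-1, 4, 1), (1, 4, -1)
river cycle of g (length 2): (2, 2, -2), (-2, 2, 2)
cycles differ ⇒ inequivalent

no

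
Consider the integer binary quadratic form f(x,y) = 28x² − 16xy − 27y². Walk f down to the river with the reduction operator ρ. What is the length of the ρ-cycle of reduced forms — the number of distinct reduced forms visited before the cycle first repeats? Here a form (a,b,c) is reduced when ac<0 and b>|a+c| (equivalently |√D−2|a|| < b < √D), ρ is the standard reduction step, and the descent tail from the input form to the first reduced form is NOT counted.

D = 3280, ⌊√D⌋ = 57
descent: ρ → (-27,16,28)  [lands on river]
river: ρ → (28,40,-15)
river: ρ → (-15,50,13)
river: ρ → (13,54,-7)
river: ρ → (-7,44,48)
river: ρ → (48,52,-3)
river: ρ → (-3,56,12)
river: ρ → (12,40,-35)
river: ρ → (-35,30,17)
river: ρ → (17,38,-27)
ρ-cycle length = 10 (tail of 1 descent step not counted)

10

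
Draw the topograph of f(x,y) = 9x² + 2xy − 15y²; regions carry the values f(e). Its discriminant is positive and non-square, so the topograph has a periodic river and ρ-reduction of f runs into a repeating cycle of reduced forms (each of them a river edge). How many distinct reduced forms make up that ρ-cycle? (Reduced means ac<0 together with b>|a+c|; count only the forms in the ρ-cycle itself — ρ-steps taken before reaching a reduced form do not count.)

D = 544, ⌊√D⌋ = 23
descent: ρ → (-15,-2,9)
descent: ρ → (9,20,-4)  [lands on river]
river: ρ → (-4,20,9)
river: ρ → (9,16,-8)
river: ρ → (-8,16,9)
ρ-cycle length = 4 (tail of 2 descent steps not counted)

4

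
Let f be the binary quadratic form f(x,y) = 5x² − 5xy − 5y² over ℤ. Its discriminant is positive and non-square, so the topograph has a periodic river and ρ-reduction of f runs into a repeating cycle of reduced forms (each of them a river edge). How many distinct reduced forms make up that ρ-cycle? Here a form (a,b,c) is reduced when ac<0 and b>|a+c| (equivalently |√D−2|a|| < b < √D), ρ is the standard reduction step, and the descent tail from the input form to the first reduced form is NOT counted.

D = 125, ⌊√D⌋ = 11
descent: ρ → (-5,5,5)  [lands on river]
river: ρ → (5,5,-5)
ρ-cycle length = 2 (tail of 1 descent step not counted)

2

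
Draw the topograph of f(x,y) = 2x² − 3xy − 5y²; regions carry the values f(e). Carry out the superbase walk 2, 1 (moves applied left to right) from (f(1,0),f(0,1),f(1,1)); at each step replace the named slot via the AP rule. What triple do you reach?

start (2,-5,-6) = (f(1,0),f(0,1),f(1,1))
replace slot 2: 2·(2+(-6)) − (-5) = -3 → (2,-3,-6)
replace slot 1: 2·((-3)+(-6)) − 2 = -20 → (-20,-3,-6)

-20,-3,-6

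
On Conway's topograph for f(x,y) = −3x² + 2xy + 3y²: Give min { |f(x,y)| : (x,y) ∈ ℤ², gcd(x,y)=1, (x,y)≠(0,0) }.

river: ρ → (3,4,-2)
river: ρ → (-2,4,3)
river: ρ → (3,2,-3)
river: ρ → (-3,4,2)
river: ρ → (2,4,-3)
river: ρ → (-3,2,3)
closes: descent 0, river 6
min |a| on river = 2

2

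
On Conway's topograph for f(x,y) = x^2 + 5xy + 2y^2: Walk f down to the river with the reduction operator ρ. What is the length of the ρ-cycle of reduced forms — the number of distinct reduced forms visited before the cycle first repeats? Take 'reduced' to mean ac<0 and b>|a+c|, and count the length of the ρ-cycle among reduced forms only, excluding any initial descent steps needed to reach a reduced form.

D = 17, ⌊√D⌋ = 4
descent: ρ → (2,3,-1)  [lands on river]
river: ρ → (-1,3,2)
river: ρ → (2,1,-2)
river: ρ → (-2,3,1)
river: ρ → (1,3,-2)
river: ρ → (-2,1,2)
ρ-cycle length = 6 (tail of 1 descent step not counted)

6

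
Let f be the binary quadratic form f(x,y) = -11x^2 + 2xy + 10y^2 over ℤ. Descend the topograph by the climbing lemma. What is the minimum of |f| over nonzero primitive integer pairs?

river: ρ → (10,18,-3)
river: ρ → (-3,18,10)
river: ρ → (10,2,-11)
river: ρ → (-11,20,1)
river: ρ → (1,20,-11)
river: ρ → (-11,2,10)
closes: descent 0, river 6
min |a| on river = 1

1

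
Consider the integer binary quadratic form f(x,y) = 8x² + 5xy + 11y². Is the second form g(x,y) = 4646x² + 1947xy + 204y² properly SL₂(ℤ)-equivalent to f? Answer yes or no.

D₁ = -327, D₂ = -327
f: reduced (well bottom): (8,5,11) with a≤c, −a<b≤a
g: flip: (4646,1947,204)→(204,-1947,4646)
g: translate: b→93 (≡-1947 mod 408), so (204,-1947,4646)→(204,93,11)
g: flip: (204,93,11)→(11,-93,204)
g: translate: b→-5 (≡-93 mod 22), so (11,-93,204)→(11,-5,8)
g: flip: (11,-5,8)→(8,5,11)
g: reduced (well bottom): (8,5,11) with a≤c, −a<b≤a
reduced forms (8, 5, 11) vs (8, 5, 11) ⇒ equivalent

yes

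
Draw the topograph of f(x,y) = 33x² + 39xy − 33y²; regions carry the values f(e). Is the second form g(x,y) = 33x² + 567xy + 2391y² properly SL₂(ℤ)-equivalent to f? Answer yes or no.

D₁ = 5877, D₂ = 5877
river cycle of f (length 14): (-33, 27, 39), (39, 51, -21), (-21, 75, 3), (3, 75, -21), (-21, 51, 39), (39, 27, -33), (-33, 39, 33), (33, 27, -39), (-39, 51, 21), (21, 75, -3), … (4 more)
river cycle of g (length 14): (33, 39, -33), (-33, 27, 39), (39, 51, -21), (-21, 75, 3), (3, 75, -21), (-21, 51, 39), (39, 27, -33), (-33, 39, 33), (33, 27, -39), (-39, 51, 21), … (4 more)
cycles coincide ⇒ equivalent

yes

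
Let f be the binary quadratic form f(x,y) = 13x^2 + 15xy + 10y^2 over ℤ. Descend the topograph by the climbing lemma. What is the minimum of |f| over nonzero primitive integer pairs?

translate: b→-11 (≡15 mod 26), so (13,15,10)→(13,-11,8)
flip: (13,-11,8)→(8,11,13)
translate: b→-5 (≡11 mod 16), so (8,11,13)→(8,-5,10)
reduced (well bottom): (8,-5,10) with a≤c, −a<b≤a
well minimum = a = 8

8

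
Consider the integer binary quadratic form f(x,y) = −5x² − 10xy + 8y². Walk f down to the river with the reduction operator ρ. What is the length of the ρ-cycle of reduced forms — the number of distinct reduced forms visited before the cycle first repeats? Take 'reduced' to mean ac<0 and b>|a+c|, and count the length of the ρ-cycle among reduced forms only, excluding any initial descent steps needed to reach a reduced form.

D = 260, ⌊√D⌋ = 16
descent: ρ → (8,10,-5)  [lands on river]
river: ρ → (-5,10,8)
river: ρ → (8,6,-7)
river: ρ → (-7,8,7)
river: ρ → (7,6,-8)
river: ρ → (-8,10,5)
river: ρ → (5,10,-8)
river: ρ → (-8,6,7)
river: ρ → (7,8,-7)
river: ρ → (-7,6,8)
ρ-cycle length = 10 (tail of 1 descent step not counted)

10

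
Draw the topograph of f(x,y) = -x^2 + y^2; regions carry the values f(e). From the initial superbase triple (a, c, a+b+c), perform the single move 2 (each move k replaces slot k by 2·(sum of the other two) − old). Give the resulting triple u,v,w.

start (-1,1,0) = (f(1,0),f(0,1),f(1,1))
replace slot 2: 2·((-1)+0) − 1 = -3 → (-1,-3,0)

-1,-3,0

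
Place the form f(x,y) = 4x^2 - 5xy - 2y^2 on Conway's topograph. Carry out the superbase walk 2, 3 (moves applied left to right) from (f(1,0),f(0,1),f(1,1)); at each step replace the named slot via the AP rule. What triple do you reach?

start (4,-2,-3) = (f(1,0),f(0,1),f(1,1))
replace slot 2: 2·(4+(-3)) − (-2) = 4 → (4,4,-3)
replace slot 3: 2·(4+4) − (-3) = 19 → (4,4,19)

4,4,19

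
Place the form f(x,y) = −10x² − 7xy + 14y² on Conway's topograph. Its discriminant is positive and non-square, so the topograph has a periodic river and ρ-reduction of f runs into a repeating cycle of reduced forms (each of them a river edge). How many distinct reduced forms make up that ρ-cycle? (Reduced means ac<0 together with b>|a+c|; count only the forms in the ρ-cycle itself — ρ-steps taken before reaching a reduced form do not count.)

D = 609, ⌊√D⌋ = 24
descent: ρ → (14,7,-10)  [lands on river]
river: ρ → (-10,13,11)
river: ρ → (11,9,-12)
river: ρ → (-12,15,8)
river: ρ → (8,17,-10)
river: ρ → (-10,23,2)
river: ρ → (2,21,-21)
river: ρ → (-21,21,2)
river: ρ → (2,23,-10)
river: ρ → (-10,17,8)
river: ρ → (8,15,-12)
river: ρ → (-12,9,11)
river: ρ → (11,13,-10)
river: ρ → (-10,7,14)
river: ρ → (14,21,-3)
river: ρ → (-3,21,14)
ρ-cycle length = 16 (tail of 1 descent step not counted)

16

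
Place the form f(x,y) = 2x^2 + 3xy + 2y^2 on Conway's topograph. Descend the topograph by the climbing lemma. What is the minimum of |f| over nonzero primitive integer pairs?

translate: b→-1 (≡3 mod 4), so (2,3,2)→(2,-1,1)
flip: (2,-1,1)→(1,1,2)
reduced (well bottom): (1,1,2) with a≤c, −a<b≤a
well minimum = a = 1

1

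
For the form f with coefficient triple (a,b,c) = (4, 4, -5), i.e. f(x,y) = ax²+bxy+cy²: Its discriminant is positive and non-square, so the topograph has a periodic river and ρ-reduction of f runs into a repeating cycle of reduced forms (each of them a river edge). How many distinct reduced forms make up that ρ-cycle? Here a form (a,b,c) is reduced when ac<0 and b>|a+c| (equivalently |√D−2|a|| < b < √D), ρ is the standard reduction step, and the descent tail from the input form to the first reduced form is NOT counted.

D = 96, ⌊√D⌋ = 9
river: ρ → (-5,6,3)
river: ρ → (3,6,-5)
river: ρ → (-5,4,4)
river: ρ → (4,4,-5)
ρ-cycle length = 4 (tail of 0 descent steps not counted)

4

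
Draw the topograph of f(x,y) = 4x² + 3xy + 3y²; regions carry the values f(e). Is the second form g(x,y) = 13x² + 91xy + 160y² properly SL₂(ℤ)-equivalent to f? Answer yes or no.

D₁ = -39, D₂ = -39
f: flip: (4,3,3)→(3,-3,4)
f: translate: b→3 (≡-3 mod 6), so (3,-3,4)→(3,3,4)
f: reduced (well bottom): (3,3,4) with a≤c, −a<b≤a
g: translate: b→13 (≡91 mod 26), so (13,91,160)→(13,13,4)
g: flip: (13,13,4)→(4,-13,13)
g: translate: b→3 (≡-13 mod 8), so (4,-13,13)→(4,3,3)
g: flip: (4,3,3)→(3,-3,4)
g: translate: b→3 (≡-3 mod 6), so (3,-3,4)→(3,3,4)
g: reduced (well bottom): (3,3,4) with a≤c, −a<b≤a
reduced forms (3, 3, 4) vs (3, 3, 4) ⇒ equivalent

yes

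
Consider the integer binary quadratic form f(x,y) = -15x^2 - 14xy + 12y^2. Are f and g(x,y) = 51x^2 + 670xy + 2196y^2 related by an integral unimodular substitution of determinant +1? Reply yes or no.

D₁ = 916, D₂ = 916
river cycle of f (length 18): (12, 14, -15), (-15, 16, 11), (11, 28, -3), (-3, 26, 20), (20, 14, -9), (-9, 22, 12), (12, 26, -5), (-5, 24, 17), (17, 10, -12), (-12, 14, 15), … (8 more)
river cycle of g (length 18): (5, 24, -17), (-17, 10, 12), (12, 14, -15), (-15, 16, 11), (11, 28, -3), (-3, 26, 20), (20, 14, -9), (-9, 22, 12), (12, 26, -5), (-5, 24, 17), … (8 more)
cycles coincide ⇒ equivalent

yes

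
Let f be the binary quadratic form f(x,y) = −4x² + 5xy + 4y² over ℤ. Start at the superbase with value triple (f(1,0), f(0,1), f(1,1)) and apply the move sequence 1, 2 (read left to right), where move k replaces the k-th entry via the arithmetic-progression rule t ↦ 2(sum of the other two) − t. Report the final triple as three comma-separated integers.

start (-4,4,5) = (f(1,0),f(0,1),f(1,1))
replace slot 1: 2·(4+5) − (-4) = 22 → (22,4,5)
replace slot 2: 2·(22+5) − 4 = 50 → (22,50,5)

22,50,5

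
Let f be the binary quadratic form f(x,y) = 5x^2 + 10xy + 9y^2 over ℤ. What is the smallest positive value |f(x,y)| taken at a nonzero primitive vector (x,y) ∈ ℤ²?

translate: b→0 (≡10 mod 10), so (5,10,9)→(5,0,4)
flip: (5,0,4)→(4,0,5)
reduced (well bottom): (4,0,5) with a≤c, −a<b≤a
well minimum = a = 4

4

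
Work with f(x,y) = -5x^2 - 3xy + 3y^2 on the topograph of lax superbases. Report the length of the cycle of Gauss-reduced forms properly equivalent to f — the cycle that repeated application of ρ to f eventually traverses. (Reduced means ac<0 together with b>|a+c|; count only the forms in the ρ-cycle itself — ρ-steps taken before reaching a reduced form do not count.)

D = 69, ⌊√D⌋ = 8
descent: ρ → (3,3,-5)  [lands on river]
river: ρ → (-5,7,1)
river: ρ → (1,7,-5)
river: ρ → (-5,3,3)
ρ-cycle length = 4 (tail of 1 descent step not counted)

4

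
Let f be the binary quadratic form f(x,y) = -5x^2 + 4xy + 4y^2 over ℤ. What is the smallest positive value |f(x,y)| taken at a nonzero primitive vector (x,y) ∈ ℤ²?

river: ρ → (4,4,-5)
river: ρ → (-5,6,3)
river: ρ → (3,6,-5)
river: ρ → (-5,4,4)
closes: descent 0, river 4
min |a| on river = 3

3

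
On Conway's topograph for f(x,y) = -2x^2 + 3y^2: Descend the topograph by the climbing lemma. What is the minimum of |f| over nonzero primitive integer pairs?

descent: ρ → (3,0,-2)
descent: ρ → (-2,4,1)  [lands on river]
river: ρ → (1,4,-2)
closes: descent 2, river 2
min |a| on river = 1

1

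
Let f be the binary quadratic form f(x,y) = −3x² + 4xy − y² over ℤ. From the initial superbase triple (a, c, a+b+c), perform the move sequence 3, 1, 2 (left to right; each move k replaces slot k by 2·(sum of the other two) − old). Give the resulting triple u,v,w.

start (-3,-1,0) = (f(1,0),f(0,1),f(1,1))
replace slot 3: 2·((-3)+(-1)) − 0 = -8 → (-3,-1,-8)
replace slot 1: 2·((-1)+(-8)) − (-3) = -15 → (-15,-1,-8)
replace slot 2: 2·((-15)+(-8)) − (-1) = -45 → (-15,-45,-8)

-15,-45,-8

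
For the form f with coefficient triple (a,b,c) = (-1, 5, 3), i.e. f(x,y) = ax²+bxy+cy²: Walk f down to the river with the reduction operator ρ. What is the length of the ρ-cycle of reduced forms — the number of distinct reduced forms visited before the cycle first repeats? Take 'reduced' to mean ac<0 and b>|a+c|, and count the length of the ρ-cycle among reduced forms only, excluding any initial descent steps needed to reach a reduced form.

D = 37, ⌊√D⌋ = 6
river: ρ → (3,1,-3)
river: ρ → (-3,5,1)
river: ρ → (1,5,-3)
river: ρ → (-3,1,3)
river: ρ → (3,5,-1)
river: ρ → (-1,5,3)
ρ-cycle length = 6 (tail of 0 descent steps not counted)

6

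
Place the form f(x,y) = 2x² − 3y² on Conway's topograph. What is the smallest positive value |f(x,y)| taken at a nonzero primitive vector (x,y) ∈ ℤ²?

descent: ρ → (-3,0,2)
descent: ρ → (2,4,-1)  [lands on river]
river: ρ → (-1,4,2)
closes: descent 2, river 2
min |a| on river = 1

1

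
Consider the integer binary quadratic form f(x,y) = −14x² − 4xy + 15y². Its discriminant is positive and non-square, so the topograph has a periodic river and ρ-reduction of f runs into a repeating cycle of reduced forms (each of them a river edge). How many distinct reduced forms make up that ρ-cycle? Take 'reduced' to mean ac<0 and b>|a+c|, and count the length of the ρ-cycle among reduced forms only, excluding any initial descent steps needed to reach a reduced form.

D = 856, ⌊√D⌋ = 29
descent: ρ → (15,4,-14)  [lands on river]
river: ρ → (-14,24,5)
river: ρ → (5,26,-9)
river: ρ → (-9,28,2)
river: ρ → (2,28,-9)
river: ρ → (-9,26,5)
river: ρ → (5,24,-14)
river: ρ → (-14,4,15)
river: ρ → (15,26,-3)
river: ρ → (-3,28,6)
river: ρ → (6,20,-19)
river: ρ → (-19,18,7)
river: ρ → (7,24,-10)
river: ρ → (-10,16,15)
river: ρ → (15,14,-11)
river: ρ → (-11,8,18)
river: ρ → (18,28,-1)
river: ρ → (-1,28,18)
river: ρ → (18,8,-11)
river: ρ → (-11,14,15)
river: ρ → (15,16,-10)
river: ρ → (-10,24,7)
river: ρ → (7,18,-19)
river: ρ → (-19,20,6)
river: ρ → (6,28,-3)
river: ρ → (-3,26,15)
ρ-cycle length = 26 (tail of 1 descent step not counted)

26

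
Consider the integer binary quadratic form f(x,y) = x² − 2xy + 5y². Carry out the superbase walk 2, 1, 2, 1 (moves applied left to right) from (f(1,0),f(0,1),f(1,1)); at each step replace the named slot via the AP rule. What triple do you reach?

start (1,5,4) = (f(1,0),f(0,1),f(1,1))
replace slot 2: 2·(1+4) − 5 = 5 → (1,5,4)
replace slot 1: 2·(5+4) − 1 = 17 → (17,5,4)
replace slot 2: 2·(17+4) − 5 = 37 → (17,37,4)
replace slot 1: 2·(37+4) − 17 = 65 → (65,37,4)

65,37,4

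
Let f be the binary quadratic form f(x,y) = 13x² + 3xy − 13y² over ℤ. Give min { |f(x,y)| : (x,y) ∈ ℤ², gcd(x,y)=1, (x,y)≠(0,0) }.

river: ρ → (-13,23,3)
river: ρ → (3,25,-5)
river: ρ → (-5,25,3)
river: ρ → (3,23,-13)
river: ρ → (-13,3,13)
river: ρ → (13,23,-3)
river: ρ → (-3,25,5)
river: ρ → (5,25,-3)
river: ρ → (-3,23,13)
river: ρ → (13,3,-13)
closes: descent 0, river 10
min |a| on river = 3

3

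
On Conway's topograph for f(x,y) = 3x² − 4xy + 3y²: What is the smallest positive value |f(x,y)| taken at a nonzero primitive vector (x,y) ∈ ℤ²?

translate: b→2 (≡-4 mod 6), so (3,-4,3)→(3,2,2)
flip: (3,2,2)→(2,-2,3)
translate: b→2 (≡-2 mod 4), so (2,-2,3)→(2,2,3)
reduced (well bottom): (2,2,3) with a≤c, −a<b≤a
well minimum = a = 2

2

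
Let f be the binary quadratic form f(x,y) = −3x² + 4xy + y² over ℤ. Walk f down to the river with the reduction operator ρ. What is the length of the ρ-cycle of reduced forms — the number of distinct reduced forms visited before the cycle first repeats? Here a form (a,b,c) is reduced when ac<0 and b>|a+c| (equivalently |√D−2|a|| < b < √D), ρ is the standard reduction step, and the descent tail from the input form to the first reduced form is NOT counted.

D = 28, ⌊√D⌋ = 5
river: ρ → (1,4,-3)
river: ρ → (-3,2,2)
river: ρ → (2,2,-3)
river: ρ → (-3,4,1)
ρ-cycle length = 4 (tail of 0 descent steps not counted)

4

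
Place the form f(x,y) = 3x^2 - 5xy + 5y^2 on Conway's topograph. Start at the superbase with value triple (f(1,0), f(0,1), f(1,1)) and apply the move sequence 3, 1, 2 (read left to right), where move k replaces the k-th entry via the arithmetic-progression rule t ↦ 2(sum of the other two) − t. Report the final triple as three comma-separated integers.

start (3,5,3) = (f(1,0),f(0,1),f(1,1))
replace slot 3: 2·(3+5) − 3 = 13 → (3,5,13)
replace slot 1: 2·(5+13) − 3 = 33 → (33,5,13)
replace slot 2: 2·(33+13) − 5 = 87 → (33,87,13)

33,87,13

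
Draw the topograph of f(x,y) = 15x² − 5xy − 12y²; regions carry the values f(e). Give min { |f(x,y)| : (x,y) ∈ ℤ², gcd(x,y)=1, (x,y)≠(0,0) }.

descent: ρ → (-12,5,15)  [lands on river]
river: ρ → (15,25,-2)
river: ρ → (-2,27,2)
river: ρ → (2,25,-15)
river: ρ → (-15,5,12)
river: ρ → (12,19,-8)
river: ρ → (-8,13,18)
river: ρ → (18,23,-3)
river: ρ → (-3,25,10)
river: ρ → (10,15,-13)
river: ρ → (-13,11,12)
river: ρ → (12,13,-12)
river: ρ → (-12,11,13)
river: ρ → (13,15,-10)
river: ρ → (-10,25,3)
river: ρ → (3,23,-18)
river: ρ → (-18,13,8)
river: ρ → (8,19,-12)
closes: descent 1, river 18
min |a| on river = 2

2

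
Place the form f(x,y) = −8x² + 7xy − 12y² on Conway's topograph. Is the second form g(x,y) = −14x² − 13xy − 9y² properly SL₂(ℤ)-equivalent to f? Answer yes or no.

D₁ = -335, D₂ = -335
f is negative-definite; reduce −f:
−f: reduced (well bottom): (8,-7,12) with a≤c, −a<b≤a
flip sign back: reduced form of f is (-8,7,-12)
g is negative-definite; reduce −g:
−g: flip: (14,13,9)→(9,-13,14)
−g: translate: b→5 (≡-13 mod 18), so (9,-13,14)→(9,5,10)
−g: reduced (well bottom): (9,5,10) with a≤c, −a<b≤a
flip sign back: reduced form of g is (-9,-5,-10)
reduced forms (-8, 7, -12) vs (-9, -5, -10) ⇒ inequivalent

no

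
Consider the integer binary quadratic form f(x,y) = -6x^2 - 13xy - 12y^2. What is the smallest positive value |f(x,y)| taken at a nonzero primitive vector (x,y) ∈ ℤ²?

translate: b→1 (≡13 mod 12), so (6,13,12)→(6,1,5)
flip: (6,1,5)→(5,-1,6)
reduced (well bottom): (5,-1,6) with a≤c, −a<b≤a
well minimum |f| = |-5| = 5 (negative-definite)

5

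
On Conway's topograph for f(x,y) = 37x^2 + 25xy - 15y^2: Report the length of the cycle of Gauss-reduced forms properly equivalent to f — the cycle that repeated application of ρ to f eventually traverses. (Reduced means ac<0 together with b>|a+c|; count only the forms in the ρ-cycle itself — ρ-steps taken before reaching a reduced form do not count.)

D = 2845, ⌊√D⌋ = 53
river: ρ → (-15,35,27)
river: ρ → (27,19,-23)
river: ρ → (-23,27,23)
river: ρ → (23,19,-27)
river: ρ → (-27,35,15)
river: ρ → (15,25,-37)
river: ρ → (-37,49,3)
river: ρ → (3,53,-3)
river: ρ → (-3,49,37)
river: ρ → (37,25,-15)
ρ-cycle length = 10 (tail of 0 descent steps not counted)

10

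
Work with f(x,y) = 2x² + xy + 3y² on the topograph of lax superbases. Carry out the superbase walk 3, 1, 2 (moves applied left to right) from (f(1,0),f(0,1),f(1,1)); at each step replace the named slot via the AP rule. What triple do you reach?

start (2,3,6) = (f(1,0),f(0,1),f(1,1))
replace slot 3: 2·(2+3) − 6 = 4 → (2,3,4)
replace slot 1: 2·(3+4) − 2 = 12 → (12,3,4)
replace slot 2: 2·(12+4) − 3 = 29 → (12,29,4)

12,29,4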